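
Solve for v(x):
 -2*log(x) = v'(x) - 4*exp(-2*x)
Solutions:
 v(x) = C1 - 2*x*log(x) + 2*x - 2*exp(-2*x)


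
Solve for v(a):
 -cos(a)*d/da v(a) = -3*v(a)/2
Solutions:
 v(a) = C1*(sin(a) + 1)^(3/4)/(sin(a) - 1)^(3/4)


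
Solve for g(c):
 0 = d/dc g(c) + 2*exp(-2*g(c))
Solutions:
 g(c) = log(-sqrt(C1 - 4*c))
 g(c) = log(C1 - 4*c)/2


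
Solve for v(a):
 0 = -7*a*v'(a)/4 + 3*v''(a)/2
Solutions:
 v(a) = C1 + C2*erfi(sqrt(21)*a/6)


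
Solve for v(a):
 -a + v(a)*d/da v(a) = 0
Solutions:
 v(a) = -sqrt(C1 + a^2)
 v(a) = sqrt(C1 + a^2)


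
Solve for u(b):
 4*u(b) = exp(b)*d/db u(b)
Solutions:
 u(b) = C1*exp(-4*exp(-b))


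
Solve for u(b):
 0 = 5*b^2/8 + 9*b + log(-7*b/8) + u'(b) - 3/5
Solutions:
 u(b) = C1 - 5*b^3/24 - 9*b^2/2 - b*log(-b) + b*(-log(7) + 8/5 + 3*log(2))


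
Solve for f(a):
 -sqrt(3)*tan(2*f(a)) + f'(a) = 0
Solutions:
 f(a) = -asin(C1*exp(2*sqrt(3)*a))/2 + pi/2
 f(a) = asin(C1*exp(2*sqrt(3)*a))/2


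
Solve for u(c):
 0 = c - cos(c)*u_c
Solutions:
 u(c) = C1 + Integral(c/cos(c), c)


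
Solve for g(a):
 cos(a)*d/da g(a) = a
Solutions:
 g(a) = C1 + Integral(a/cos(a), a)


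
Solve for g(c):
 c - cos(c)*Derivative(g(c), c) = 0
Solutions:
 g(c) = C1 + Integral(c/cos(c), c)


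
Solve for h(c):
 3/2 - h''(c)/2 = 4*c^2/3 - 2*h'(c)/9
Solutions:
 h(c) = C1 + C2*exp(4*c/9) + 2*c^3 + 27*c^2/2 + 54*c


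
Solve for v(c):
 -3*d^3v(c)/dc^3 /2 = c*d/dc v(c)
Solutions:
 v(c) = C1 + Integral(C2*airyai(-2^(1/3)*3^(2/3)*c/3) + C3*airybi(-2^(1/3)*3^(2/3)*c/3), c)


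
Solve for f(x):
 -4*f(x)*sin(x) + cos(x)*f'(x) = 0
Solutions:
 f(x) = C1/cos(x)^4


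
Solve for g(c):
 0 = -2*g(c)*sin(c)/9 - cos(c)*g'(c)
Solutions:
 g(c) = C1*cos(c)^(2/9)


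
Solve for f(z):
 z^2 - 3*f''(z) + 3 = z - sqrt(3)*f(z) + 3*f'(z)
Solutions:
 f(z) = C1*exp(z*(-3 + sqrt(3)*sqrt(3 + 4*sqrt(3)))/6) + C2*exp(-z*(3 + sqrt(3)*sqrt(3 + 4*sqrt(3)))/6) - sqrt(3)*z^2/3 - 2*z + sqrt(3)*z/3 - 3*sqrt(3) - 1


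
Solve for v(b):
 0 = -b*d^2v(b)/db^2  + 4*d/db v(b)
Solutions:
 v(b) = C1 + C2*b^5


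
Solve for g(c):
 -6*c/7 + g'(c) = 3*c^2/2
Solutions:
 g(c) = C1 + c^3/2 + 3*c^2/7


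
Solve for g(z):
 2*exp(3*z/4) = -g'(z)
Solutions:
 g(z) = C1 - 8*exp(3*z/4)/3


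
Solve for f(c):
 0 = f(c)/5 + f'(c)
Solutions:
 f(c) = C1*exp(-c/5)


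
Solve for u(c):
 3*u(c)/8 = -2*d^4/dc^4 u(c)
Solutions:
 u(c) = (C1*sin(sqrt(2)*3^(1/4)*c/4) + C2*cos(sqrt(2)*3^(1/4)*c/4))*exp(-sqrt(2)*3^(1/4)*c/4) + (C3*sin(sqrt(2)*3^(1/4)*c/4) + C4*cos(sqrt(2)*3^(1/4)*c/4))*exp(sqrt(2)*3^(1/4)*c/4)


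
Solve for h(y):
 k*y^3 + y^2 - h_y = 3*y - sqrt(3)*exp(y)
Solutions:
 h(y) = C1 + k*y^4/4 + y^3/3 - 3*y^2/2 + sqrt(3)*exp(y)


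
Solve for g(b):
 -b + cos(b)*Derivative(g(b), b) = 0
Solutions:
 g(b) = C1 + Integral(b/cos(b), b)


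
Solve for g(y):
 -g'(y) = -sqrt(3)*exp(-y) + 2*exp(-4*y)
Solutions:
 g(y) = C1 - sqrt(3)*exp(-y) + exp(-4*y)/2


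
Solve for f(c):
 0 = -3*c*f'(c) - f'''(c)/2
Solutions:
 f(c) = C1 + Integral(C2*airyai(-6^(1/3)*c) + C3*airybi(-6^(1/3)*c), c)


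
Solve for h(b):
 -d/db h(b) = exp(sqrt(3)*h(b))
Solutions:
 h(b) = sqrt(3)*(2*log(1/(C1 + b)) - log(3))/6


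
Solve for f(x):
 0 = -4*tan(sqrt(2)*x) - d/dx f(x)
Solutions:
 f(x) = C1 + 2*sqrt(2)*log(cos(sqrt(2)*x))


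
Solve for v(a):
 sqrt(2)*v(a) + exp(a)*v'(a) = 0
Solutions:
 v(a) = C1*exp(sqrt(2)*exp(-a))


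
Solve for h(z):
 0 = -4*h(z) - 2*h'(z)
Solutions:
 h(z) = C1*exp(-2*z)


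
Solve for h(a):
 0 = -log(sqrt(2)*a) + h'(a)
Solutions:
 h(a) = C1 + a*log(a) - a + a*log(2)/2


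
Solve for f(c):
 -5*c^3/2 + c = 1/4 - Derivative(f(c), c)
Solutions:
 f(c) = C1 + 5*c^4/8 - c^2/2 + c/4


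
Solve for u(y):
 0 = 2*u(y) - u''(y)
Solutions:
 u(y) = C1*exp(-sqrt(2)*y) + C2*exp(sqrt(2)*y)


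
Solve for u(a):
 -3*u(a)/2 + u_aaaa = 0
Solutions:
 u(a) = C1*exp(-2^(3/4)*3^(1/4)*a/2) + C2*exp(2^(3/4)*3^(1/4)*a/2) + C3*sin(2^(3/4)*3^(1/4)*a/2) + C4*cos(2^(3/4)*3^(1/4)*a/2)


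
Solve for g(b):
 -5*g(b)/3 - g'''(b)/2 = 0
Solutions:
 g(b) = C3*exp(-10^(1/3)*3^(2/3)*b/3) + (C1*sin(10^(1/3)*3^(1/6)*b/2) + C2*cos(10^(1/3)*3^(1/6)*b/2))*exp(10^(1/3)*3^(2/3)*b/6)


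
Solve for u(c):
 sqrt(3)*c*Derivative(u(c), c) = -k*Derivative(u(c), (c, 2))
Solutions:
 u(c) = C1 + C2*sqrt(k)*erf(sqrt(2)*3^(1/4)*c*sqrt(1/k)/2)


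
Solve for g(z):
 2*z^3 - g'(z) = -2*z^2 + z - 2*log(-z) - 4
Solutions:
 g(z) = C1 + z^4/2 + 2*z^3/3 - z^2/2 + 2*z*log(-z) + 2*z


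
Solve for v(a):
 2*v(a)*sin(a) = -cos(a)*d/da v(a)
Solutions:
 v(a) = C1*cos(a)^2


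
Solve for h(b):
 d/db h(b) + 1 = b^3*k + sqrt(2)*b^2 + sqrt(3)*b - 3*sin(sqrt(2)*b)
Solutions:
 h(b) = C1 + b^4*k/4 + sqrt(2)*b^3/3 + sqrt(3)*b^2/2 - b + 3*sqrt(2)*cos(sqrt(2)*b)/2


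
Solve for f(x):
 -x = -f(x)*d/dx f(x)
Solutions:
 f(x) = -sqrt(C1 + x^2)
 f(x) = sqrt(C1 + x^2)


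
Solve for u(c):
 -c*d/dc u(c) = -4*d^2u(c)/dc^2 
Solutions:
 u(c) = C1 + C2*erfi(sqrt(2)*c/4)


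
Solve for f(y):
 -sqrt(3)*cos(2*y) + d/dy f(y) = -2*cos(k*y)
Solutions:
 f(y) = C1 + sqrt(3)*sin(2*y)/2 - 2*sin(k*y)/k


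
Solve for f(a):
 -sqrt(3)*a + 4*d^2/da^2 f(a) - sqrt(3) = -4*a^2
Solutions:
 f(a) = C1 + C2*a - a^4/12 + sqrt(3)*a^3/24 + sqrt(3)*a^2/8


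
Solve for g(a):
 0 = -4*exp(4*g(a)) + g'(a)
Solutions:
 g(a) = log(-(-1/(C1 + 16*a))^(1/4))
 g(a) = log(-1/(C1 + 16*a))/4
 g(a) = log(-I*(-1/(C1 + 16*a))^(1/4))
 g(a) = log(I*(-1/(C1 + 16*a))^(1/4))


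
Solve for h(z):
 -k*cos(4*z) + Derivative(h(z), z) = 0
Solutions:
 h(z) = C1 + k*sin(4*z)/4


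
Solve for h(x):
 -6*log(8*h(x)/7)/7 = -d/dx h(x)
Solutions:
 -7*Integral(1/(log(_y) - log(7) + 3*log(2)), (_y, h(x)))/6 = C1 - x


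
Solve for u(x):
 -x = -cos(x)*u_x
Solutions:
 u(x) = C1 + Integral(x/cos(x), x)


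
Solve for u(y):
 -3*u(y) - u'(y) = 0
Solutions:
 u(y) = C1*exp(-3*y)


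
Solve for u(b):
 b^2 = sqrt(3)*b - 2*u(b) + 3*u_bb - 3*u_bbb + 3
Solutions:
 u(b) = C1*exp(b*((3*sqrt(7) + 8)^(-1/3) + 2 + (3*sqrt(7) + 8)^(1/3))/6)*sin(sqrt(3)*b*(-(3*sqrt(7) + 8)^(1/3) + (3*sqrt(7) + 8)^(-1/3))/6) + C2*exp(b*((3*sqrt(7) + 8)^(-1/3) + 2 + (3*sqrt(7) + 8)^(1/3))/6)*cos(sqrt(3)*b*(-(3*sqrt(7) + 8)^(1/3) + (3*sqrt(7) + 8)^(-1/3))/6) + C3*exp(b*(-(3*sqrt(7) + 8)^(1/3) - 1/(3*sqrt(7) + 8)^(1/3) + 1)/3) - b^2/2 + sqrt(3)*b/2


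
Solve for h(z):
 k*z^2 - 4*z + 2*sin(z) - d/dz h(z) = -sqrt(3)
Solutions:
 h(z) = C1 + k*z^3/3 - 2*z^2 + sqrt(3)*z - 2*cos(z)


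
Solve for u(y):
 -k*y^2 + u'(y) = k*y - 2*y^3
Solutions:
 u(y) = C1 + k*y^3/3 + k*y^2/2 - y^4/2


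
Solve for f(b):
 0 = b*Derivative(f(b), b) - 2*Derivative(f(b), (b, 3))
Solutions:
 f(b) = C1 + Integral(C2*airyai(2^(2/3)*b/2) + C3*airybi(2^(2/3)*b/2), b)


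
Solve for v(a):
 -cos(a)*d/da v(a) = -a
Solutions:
 v(a) = C1 + Integral(a/cos(a), a)


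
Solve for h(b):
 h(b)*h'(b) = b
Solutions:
 h(b) = -sqrt(C1 + b^2)
 h(b) = sqrt(C1 + b^2)


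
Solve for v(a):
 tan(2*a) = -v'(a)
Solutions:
 v(a) = C1 + log(cos(2*a))/2


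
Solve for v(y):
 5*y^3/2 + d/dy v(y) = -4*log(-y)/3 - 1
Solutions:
 v(y) = C1 - 5*y^4/8 - 4*y*log(-y)/3 + y/3


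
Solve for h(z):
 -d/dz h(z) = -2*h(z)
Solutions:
 h(z) = C1*exp(2*z)


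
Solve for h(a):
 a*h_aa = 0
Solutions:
 h(a) = C1 + C2*a


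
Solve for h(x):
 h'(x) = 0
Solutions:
 h(x) = C1


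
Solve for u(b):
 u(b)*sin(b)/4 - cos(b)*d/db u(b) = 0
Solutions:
 u(b) = C1/cos(b)^(1/4)


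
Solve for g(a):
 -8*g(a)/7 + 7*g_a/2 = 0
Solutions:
 g(a) = C1*exp(16*a/49)


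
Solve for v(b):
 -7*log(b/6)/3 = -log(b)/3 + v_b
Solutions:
 v(b) = C1 - 2*b*log(b) + 2*b + 7*b*log(6)/3


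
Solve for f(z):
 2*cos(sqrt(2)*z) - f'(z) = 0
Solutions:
 f(z) = C1 + sqrt(2)*sin(sqrt(2)*z)


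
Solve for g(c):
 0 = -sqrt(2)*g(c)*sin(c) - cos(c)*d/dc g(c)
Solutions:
 g(c) = C1*cos(c)^(sqrt(2))


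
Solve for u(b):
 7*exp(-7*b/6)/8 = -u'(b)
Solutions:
 u(b) = C1 + 3*exp(-7*b/6)/4


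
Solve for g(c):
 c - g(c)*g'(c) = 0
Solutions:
 g(c) = -sqrt(C1 + c^2)
 g(c) = sqrt(C1 + c^2)


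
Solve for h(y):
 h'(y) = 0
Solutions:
 h(y) = C1


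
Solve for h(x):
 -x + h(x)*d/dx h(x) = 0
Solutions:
 h(x) = -sqrt(C1 + x^2)
 h(x) = sqrt(C1 + x^2)


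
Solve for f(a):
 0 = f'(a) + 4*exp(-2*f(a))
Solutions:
 f(a) = log(-sqrt(C1 - 8*a))
 f(a) = log(C1 - 8*a)/2


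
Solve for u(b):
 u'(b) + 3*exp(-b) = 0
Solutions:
 u(b) = C1 + 3*exp(-b)


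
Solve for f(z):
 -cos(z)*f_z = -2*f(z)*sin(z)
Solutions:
 f(z) = C1/cos(z)^2


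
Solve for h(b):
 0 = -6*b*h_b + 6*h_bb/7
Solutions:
 h(b) = C1 + C2*erfi(sqrt(14)*b/2)


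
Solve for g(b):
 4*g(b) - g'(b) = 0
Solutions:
 g(b) = C1*exp(4*b)


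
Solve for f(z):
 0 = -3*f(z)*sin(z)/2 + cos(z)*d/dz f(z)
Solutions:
 f(z) = C1/cos(z)^(3/2)


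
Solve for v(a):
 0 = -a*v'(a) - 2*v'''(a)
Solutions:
 v(a) = C1 + Integral(C2*airyai(-2^(2/3)*a/2) + C3*airybi(-2^(2/3)*a/2), a)


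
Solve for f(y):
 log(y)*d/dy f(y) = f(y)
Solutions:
 f(y) = C1*exp(li(y))


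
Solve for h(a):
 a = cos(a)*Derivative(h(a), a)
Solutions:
 h(a) = C1 + Integral(a/cos(a), a)


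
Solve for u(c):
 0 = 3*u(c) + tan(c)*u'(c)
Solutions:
 u(c) = C1/sin(c)^3


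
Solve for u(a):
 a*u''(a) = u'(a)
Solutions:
 u(a) = C1 + C2*a^2


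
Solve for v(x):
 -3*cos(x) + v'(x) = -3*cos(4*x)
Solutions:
 v(x) = C1 + 3*sin(x) - 3*sin(4*x)/4


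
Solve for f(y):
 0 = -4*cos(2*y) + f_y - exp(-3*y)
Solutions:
 f(y) = C1 + 2*sin(2*y) - exp(-3*y)/3


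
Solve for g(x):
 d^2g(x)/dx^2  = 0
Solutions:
 g(x) = C1 + C2*x


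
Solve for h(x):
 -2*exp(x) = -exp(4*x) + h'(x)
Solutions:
 h(x) = C1 + exp(4*x)/4 - 2*exp(x)


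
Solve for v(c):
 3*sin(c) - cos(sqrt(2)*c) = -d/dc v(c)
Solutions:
 v(c) = C1 + sqrt(2)*sin(sqrt(2)*c)/2 + 3*cos(c)


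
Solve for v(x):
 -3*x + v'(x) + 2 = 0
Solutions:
 v(x) = C1 + 3*x^2/2 - 2*x


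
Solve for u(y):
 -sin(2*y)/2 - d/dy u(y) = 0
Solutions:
 u(y) = C1 + cos(2*y)/4


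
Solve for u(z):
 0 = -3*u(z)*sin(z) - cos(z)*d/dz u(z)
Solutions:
 u(z) = C1*cos(z)^3


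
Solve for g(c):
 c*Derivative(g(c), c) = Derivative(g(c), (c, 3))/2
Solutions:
 g(c) = C1 + Integral(C2*airyai(2^(1/3)*c) + C3*airybi(2^(1/3)*c), c)


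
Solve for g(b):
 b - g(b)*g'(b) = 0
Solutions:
 g(b) = -sqrt(C1 + b^2)
 g(b) = sqrt(C1 + b^2)


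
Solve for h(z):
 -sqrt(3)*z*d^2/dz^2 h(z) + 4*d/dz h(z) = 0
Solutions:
 h(z) = C1 + C2*z^(1 + 4*sqrt(3)/3)


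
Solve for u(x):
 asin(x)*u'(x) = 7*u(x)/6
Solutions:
 u(x) = C1*exp(7*Integral(1/asin(x), x)/6)


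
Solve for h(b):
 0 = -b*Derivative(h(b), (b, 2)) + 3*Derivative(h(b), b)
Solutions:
 h(b) = C1 + C2*b^4


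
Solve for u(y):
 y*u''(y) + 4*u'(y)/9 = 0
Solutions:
 u(y) = C1 + C2*y^(5/9)


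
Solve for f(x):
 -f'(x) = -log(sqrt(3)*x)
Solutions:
 f(x) = C1 + x*log(x) - x + x*log(3)/2


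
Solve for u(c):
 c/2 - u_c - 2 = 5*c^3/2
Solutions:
 u(c) = C1 - 5*c^4/8 + c^2/4 - 2*c


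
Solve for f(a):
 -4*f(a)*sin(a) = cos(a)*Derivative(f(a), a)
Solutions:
 f(a) = C1*cos(a)^4


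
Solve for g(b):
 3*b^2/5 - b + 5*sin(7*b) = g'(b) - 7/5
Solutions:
 g(b) = C1 + b^3/5 - b^2/2 + 7*b/5 - 5*cos(7*b)/7


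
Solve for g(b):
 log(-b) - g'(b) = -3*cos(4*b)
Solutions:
 g(b) = C1 + b*log(-b) - b + 3*sin(4*b)/4


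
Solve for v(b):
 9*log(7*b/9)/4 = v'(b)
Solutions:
 v(b) = C1 + 9*b*log(b)/4 - 9*b*log(3)/2 - 9*b/4 + 9*b*log(7)/4


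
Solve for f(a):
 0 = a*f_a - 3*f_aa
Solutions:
 f(a) = C1 + C2*erfi(sqrt(6)*a/6)


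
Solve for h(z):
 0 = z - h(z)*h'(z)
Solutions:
 h(z) = -sqrt(C1 + z^2)
 h(z) = sqrt(C1 + z^2)


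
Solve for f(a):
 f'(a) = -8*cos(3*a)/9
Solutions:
 f(a) = C1 - 8*sin(3*a)/27


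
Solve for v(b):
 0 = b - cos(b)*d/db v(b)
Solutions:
 v(b) = C1 + Integral(b/cos(b), b)


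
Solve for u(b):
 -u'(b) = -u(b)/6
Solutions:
 u(b) = C1*exp(b/6)


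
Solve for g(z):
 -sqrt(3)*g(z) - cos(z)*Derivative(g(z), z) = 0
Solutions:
 g(z) = C1*(sin(z) - 1)^(sqrt(3)/2)/(sin(z) + 1)^(sqrt(3)/2)


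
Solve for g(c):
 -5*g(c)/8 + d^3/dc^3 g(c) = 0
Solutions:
 g(c) = C3*exp(5^(1/3)*c/2) + (C1*sin(sqrt(3)*5^(1/3)*c/4) + C2*cos(sqrt(3)*5^(1/3)*c/4))*exp(-5^(1/3)*c/4)


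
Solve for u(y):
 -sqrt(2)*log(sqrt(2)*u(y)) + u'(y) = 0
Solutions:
 -sqrt(2)*Integral(1/(2*log(_y) + log(2)), (_y, u(y))) = C1 - y


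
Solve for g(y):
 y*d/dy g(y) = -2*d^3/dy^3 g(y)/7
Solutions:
 g(y) = C1 + Integral(C2*airyai(-2^(2/3)*7^(1/3)*y/2) + C3*airybi(-2^(2/3)*7^(1/3)*y/2), y)


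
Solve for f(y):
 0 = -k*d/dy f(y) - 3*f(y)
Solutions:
 f(y) = C1*exp(-3*y/k)


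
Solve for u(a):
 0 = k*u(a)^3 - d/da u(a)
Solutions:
 u(a) = -sqrt(2)*sqrt(-1/(C1 + a*k))/2
 u(a) = sqrt(2)*sqrt(-1/(C1 + a*k))/2


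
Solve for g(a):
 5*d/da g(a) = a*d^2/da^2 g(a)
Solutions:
 g(a) = C1 + C2*a^6


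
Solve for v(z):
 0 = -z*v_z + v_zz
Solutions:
 v(z) = C1 + C2*erfi(sqrt(2)*z/2)


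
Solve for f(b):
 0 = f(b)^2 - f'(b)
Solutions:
 f(b) = -1/(C1 + b)


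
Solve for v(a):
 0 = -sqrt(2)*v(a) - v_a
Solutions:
 v(a) = C1*exp(-sqrt(2)*a)


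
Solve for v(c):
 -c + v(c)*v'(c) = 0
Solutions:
 v(c) = -sqrt(C1 + c^2)
 v(c) = sqrt(C1 + c^2)


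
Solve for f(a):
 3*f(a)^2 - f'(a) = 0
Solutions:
 f(a) = -1/(C1 + 3*a)


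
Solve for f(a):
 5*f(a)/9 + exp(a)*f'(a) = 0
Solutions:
 f(a) = C1*exp(5*exp(-a)/9)


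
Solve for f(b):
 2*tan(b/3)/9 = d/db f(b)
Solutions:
 f(b) = C1 - 2*log(cos(b/3))/3


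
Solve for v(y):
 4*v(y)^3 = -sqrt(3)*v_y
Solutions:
 v(y) = -sqrt(6)*sqrt(-1/(C1 - 4*sqrt(3)*y))/2
 v(y) = sqrt(6)*sqrt(-1/(C1 - 4*sqrt(3)*y))/2


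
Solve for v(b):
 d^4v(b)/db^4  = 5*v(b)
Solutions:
 v(b) = C1*exp(-5^(1/4)*b) + C2*exp(5^(1/4)*b) + C3*sin(5^(1/4)*b) + C4*cos(5^(1/4)*b)


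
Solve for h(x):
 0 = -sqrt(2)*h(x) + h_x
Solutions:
 h(x) = C1*exp(sqrt(2)*x)


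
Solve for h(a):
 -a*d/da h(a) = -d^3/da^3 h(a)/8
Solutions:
 h(a) = C1 + Integral(C2*airyai(2*a) + C3*airybi(2*a), a)


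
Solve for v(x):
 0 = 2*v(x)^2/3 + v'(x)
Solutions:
 v(x) = 3/(C1 + 2*x)


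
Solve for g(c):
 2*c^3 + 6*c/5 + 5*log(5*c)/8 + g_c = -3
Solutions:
 g(c) = C1 - c^4/2 - 3*c^2/5 - 5*c*log(c)/8 - 19*c/8 - 5*c*log(5)/8


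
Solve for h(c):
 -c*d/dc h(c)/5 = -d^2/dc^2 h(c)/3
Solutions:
 h(c) = C1 + C2*erfi(sqrt(30)*c/10)


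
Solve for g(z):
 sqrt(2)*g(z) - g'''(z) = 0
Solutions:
 g(z) = C3*exp(2^(1/6)*z) + (C1*sin(2^(1/6)*sqrt(3)*z/2) + C2*cos(2^(1/6)*sqrt(3)*z/2))*exp(-2^(1/6)*z/2)


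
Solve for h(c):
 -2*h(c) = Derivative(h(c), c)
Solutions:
 h(c) = C1*exp(-2*c)


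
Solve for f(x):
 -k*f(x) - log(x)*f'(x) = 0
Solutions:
 f(x) = C1*exp(-k*li(x))


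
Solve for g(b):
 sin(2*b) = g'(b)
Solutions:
 g(b) = C1 - cos(2*b)/2


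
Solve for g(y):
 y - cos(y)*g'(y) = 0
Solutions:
 g(y) = C1 + Integral(y/cos(y), y)


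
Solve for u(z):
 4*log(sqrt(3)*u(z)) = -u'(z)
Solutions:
 Integral(1/(2*log(_y) + log(3)), (_y, u(z)))/2 = C1 - z


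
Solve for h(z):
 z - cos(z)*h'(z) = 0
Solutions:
 h(z) = C1 + Integral(z/cos(z), z)


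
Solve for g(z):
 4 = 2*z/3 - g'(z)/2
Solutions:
 g(z) = C1 + 2*z^2/3 - 8*z


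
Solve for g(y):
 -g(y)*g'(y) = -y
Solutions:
 g(y) = -sqrt(C1 + y^2)
 g(y) = sqrt(C1 + y^2)


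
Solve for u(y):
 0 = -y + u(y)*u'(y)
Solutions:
 u(y) = -sqrt(C1 + y^2)
 u(y) = sqrt(C1 + y^2)


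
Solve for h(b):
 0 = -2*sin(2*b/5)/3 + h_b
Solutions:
 h(b) = C1 - 5*cos(2*b/5)/3


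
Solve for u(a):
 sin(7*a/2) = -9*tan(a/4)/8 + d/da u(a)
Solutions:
 u(a) = C1 - 9*log(cos(a/4))/2 - 2*cos(7*a/2)/7


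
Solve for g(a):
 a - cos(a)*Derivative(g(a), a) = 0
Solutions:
 g(a) = C1 + Integral(a/cos(a), a)


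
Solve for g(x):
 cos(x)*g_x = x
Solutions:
 g(x) = C1 + Integral(x/cos(x), x)


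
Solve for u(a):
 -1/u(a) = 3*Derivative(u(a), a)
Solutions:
 u(a) = -sqrt(C1 - 6*a)/3
 u(a) = sqrt(C1 - 6*a)/3


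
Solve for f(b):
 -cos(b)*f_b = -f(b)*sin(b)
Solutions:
 f(b) = C1/cos(b)


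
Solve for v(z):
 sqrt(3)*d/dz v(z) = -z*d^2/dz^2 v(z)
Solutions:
 v(z) = C1 + C2*z^(1 - sqrt(3))


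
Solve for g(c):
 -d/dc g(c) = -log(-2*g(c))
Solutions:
 -Integral(1/(log(-_y) + log(2)), (_y, g(c))) = C1 - c


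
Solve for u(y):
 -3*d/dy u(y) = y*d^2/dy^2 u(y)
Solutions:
 u(y) = C1 + C2/y^2


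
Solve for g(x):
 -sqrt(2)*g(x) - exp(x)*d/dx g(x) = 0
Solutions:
 g(x) = C1*exp(sqrt(2)*exp(-x))


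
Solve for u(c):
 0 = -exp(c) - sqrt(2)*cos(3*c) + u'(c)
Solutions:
 u(c) = C1 + exp(c) + sqrt(2)*sin(3*c)/3


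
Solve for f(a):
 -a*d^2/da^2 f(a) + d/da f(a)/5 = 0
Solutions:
 f(a) = C1 + C2*a^(6/5)


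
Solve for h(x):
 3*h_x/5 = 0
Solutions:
 h(x) = C1


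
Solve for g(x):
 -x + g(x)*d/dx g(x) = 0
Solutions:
 g(x) = -sqrt(C1 + x^2)
 g(x) = sqrt(C1 + x^2)


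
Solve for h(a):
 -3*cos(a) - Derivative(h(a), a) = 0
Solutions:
 h(a) = C1 - 3*sin(a)


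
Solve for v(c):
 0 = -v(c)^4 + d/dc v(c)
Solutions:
 v(c) = (-1/(C1 + 3*c))^(1/3)
 v(c) = (-1/(C1 + c))^(1/3)*(-3^(2/3) - 3*3^(1/6)*I)/6
 v(c) = (-1/(C1 + c))^(1/3)*(-3^(2/3) + 3*3^(1/6)*I)/6


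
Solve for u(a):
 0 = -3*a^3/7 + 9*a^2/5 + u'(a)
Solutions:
 u(a) = C1 + 3*a^4/28 - 3*a^3/5


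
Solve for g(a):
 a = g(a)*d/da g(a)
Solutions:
 g(a) = -sqrt(C1 + a^2)
 g(a) = sqrt(C1 + a^2)


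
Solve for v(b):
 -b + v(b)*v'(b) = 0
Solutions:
 v(b) = -sqrt(C1 + b^2)
 v(b) = sqrt(C1 + b^2)


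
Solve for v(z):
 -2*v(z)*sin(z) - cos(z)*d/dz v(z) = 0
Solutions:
 v(z) = C1*cos(z)^2


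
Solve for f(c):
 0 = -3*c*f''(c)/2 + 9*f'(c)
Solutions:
 f(c) = C1 + C2*c^7


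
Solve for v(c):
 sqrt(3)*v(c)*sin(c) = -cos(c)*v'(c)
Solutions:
 v(c) = C1*cos(c)^(sqrt(3))


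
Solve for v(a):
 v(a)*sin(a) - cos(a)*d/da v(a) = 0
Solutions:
 v(a) = C1/cos(a)


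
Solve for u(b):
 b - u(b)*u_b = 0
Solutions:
 u(b) = -sqrt(C1 + b^2)
 u(b) = sqrt(C1 + b^2)


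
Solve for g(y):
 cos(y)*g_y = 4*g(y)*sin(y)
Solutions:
 g(y) = C1/cos(y)^4


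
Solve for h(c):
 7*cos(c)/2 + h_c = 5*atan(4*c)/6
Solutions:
 h(c) = C1 + 5*c*atan(4*c)/6 - 5*log(16*c^2 + 1)/48 - 7*sin(c)/2


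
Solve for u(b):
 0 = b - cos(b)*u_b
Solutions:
 u(b) = C1 + Integral(b/cos(b), b)


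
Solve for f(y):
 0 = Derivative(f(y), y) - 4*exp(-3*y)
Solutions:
 f(y) = C1 - 4*exp(-3*y)/3


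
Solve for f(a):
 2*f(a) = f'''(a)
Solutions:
 f(a) = C3*exp(2^(1/3)*a) + (C1*sin(2^(1/3)*sqrt(3)*a/2) + C2*cos(2^(1/3)*sqrt(3)*a/2))*exp(-2^(1/3)*a/2)


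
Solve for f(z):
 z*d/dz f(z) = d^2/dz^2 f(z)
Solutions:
 f(z) = C1 + C2*erfi(sqrt(2)*z/2)


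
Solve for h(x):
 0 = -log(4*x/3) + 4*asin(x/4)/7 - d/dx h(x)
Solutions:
 h(x) = C1 - x*log(x) + 4*x*asin(x/4)/7 - 2*x*log(2) + x + x*log(3) + 4*sqrt(16 - x^2)/7


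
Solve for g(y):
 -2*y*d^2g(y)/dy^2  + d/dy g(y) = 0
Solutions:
 g(y) = C1 + C2*y^(3/2)


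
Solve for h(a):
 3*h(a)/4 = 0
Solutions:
 h(a) = 0


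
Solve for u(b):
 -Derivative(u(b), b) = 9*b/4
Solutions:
 u(b) = C1 - 9*b^2/8


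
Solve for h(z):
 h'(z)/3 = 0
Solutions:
 h(z) = C1


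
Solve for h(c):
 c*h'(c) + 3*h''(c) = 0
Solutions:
 h(c) = C1 + C2*erf(sqrt(6)*c/6)


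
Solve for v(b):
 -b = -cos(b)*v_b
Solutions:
 v(b) = C1 + Integral(b/cos(b), b)


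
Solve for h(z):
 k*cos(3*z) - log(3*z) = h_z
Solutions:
 h(z) = C1 + k*sin(3*z)/3 - z*log(z) - z*log(3) + z


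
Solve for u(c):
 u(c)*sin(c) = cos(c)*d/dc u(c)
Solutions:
 u(c) = C1/cos(c)


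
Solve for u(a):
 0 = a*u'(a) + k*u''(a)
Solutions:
 u(a) = C1 + C2*sqrt(k)*erf(sqrt(2)*a*sqrt(1/k)/2)


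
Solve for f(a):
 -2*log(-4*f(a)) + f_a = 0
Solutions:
 -Integral(1/(log(-_y) + 2*log(2)), (_y, f(a)))/2 = C1 - a


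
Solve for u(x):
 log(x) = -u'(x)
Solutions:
 u(x) = C1 - x*log(x) + x


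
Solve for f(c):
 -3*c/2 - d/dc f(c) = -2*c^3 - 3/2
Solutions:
 f(c) = C1 + c^4/2 - 3*c^2/4 + 3*c/2


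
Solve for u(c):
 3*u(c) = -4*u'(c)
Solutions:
 u(c) = C1*exp(-3*c/4)


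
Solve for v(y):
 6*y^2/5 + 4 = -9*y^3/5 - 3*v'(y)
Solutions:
 v(y) = C1 - 3*y^4/20 - 2*y^3/15 - 4*y/3


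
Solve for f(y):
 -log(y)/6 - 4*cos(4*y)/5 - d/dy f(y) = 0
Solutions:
 f(y) = C1 - y*log(y)/6 + y/6 - sin(4*y)/5


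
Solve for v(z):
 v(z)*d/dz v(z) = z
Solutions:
 v(z) = -sqrt(C1 + z^2)
 v(z) = sqrt(C1 + z^2)


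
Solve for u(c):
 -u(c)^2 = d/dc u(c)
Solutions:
 u(c) = 1/(C1 + c)


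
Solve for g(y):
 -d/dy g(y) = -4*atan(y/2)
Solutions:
 g(y) = C1 + 4*y*atan(y/2) - 4*log(y^2 + 4)


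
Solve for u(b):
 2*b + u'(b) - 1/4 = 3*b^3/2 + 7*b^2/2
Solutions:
 u(b) = C1 + 3*b^4/8 + 7*b^3/6 - b^2 + b/4


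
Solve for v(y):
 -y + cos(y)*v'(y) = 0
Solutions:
 v(y) = C1 + Integral(y/cos(y), y)


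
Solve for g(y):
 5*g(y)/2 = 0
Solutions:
 g(y) = 0


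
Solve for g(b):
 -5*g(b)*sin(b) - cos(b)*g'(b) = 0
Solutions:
 g(b) = C1*cos(b)^5


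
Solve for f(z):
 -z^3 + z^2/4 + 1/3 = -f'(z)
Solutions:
 f(z) = C1 + z^4/4 - z^3/12 - z/3


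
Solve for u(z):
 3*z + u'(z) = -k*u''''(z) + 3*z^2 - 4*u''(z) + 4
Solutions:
 u(z) = C1 + C2*exp(2^(1/3)*z*(6^(1/3)*(sqrt(3)*sqrt((27 + 256/k)/k^2) + 9/k)^(1/3)/12 - 2^(1/3)*3^(5/6)*I*(sqrt(3)*sqrt((27 + 256/k)/k^2) + 9/k)^(1/3)/12 + 8/(k*(-3^(1/3) + 3^(5/6)*I)*(sqrt(3)*sqrt((27 + 256/k)/k^2) + 9/k)^(1/3)))) + C3*exp(2^(1/3)*z*(6^(1/3)*(sqrt(3)*sqrt((27 + 256/k)/k^2) + 9/k)^(1/3)/12 + 2^(1/3)*3^(5/6)*I*(sqrt(3)*sqrt((27 + 256/k)/k^2) + 9/k)^(1/3)/12 - 8/(k*(3^(1/3) + 3^(5/6)*I)*(sqrt(3)*sqrt((27 + 256/k)/k^2) + 9/k)^(1/3)))) + C4*exp(6^(1/3)*z*(-2^(1/3)*(sqrt(3)*sqrt((27 + 256/k)/k^2) + 9/k)^(1/3) + 8*3^(1/3)/(k*(sqrt(3)*sqrt((27 + 256/k)/k^2) + 9/k)^(1/3)))/6) + z^3 - 27*z^2/2 + 112*z


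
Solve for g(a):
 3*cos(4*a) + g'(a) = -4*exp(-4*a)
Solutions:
 g(a) = C1 - 3*sin(4*a)/4 + exp(-4*a)


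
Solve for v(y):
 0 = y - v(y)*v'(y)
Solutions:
 v(y) = -sqrt(C1 + y^2)
 v(y) = sqrt(C1 + y^2)


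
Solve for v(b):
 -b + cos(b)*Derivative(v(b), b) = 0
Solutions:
 v(b) = C1 + Integral(b/cos(b), b)


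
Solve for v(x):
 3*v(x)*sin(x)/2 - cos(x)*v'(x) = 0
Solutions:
 v(x) = C1/cos(x)^(3/2)


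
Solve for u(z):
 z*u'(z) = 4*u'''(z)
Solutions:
 u(z) = C1 + Integral(C2*airyai(2^(1/3)*z/2) + C3*airybi(2^(1/3)*z/2), z)


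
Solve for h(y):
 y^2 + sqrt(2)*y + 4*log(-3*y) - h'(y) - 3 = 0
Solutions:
 h(y) = C1 + y^3/3 + sqrt(2)*y^2/2 + 4*y*log(-y) + y*(-7 + 4*log(3))


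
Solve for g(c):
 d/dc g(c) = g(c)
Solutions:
 g(c) = C1*exp(c)


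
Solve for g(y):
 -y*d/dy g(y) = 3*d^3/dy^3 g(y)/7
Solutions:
 g(y) = C1 + Integral(C2*airyai(-3^(2/3)*7^(1/3)*y/3) + C3*airybi(-3^(2/3)*7^(1/3)*y/3), y)


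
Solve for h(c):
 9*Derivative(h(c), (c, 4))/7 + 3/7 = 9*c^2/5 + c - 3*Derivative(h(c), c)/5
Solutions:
 h(c) = C1 + C4*exp(-15^(2/3)*7^(1/3)*c/15) + c^3 + 5*c^2/6 - 5*c/7 + (C2*sin(3^(1/6)*5^(2/3)*7^(1/3)*c/10) + C3*cos(3^(1/6)*5^(2/3)*7^(1/3)*c/10))*exp(15^(2/3)*7^(1/3)*c/30)


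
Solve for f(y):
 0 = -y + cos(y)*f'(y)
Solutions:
 f(y) = C1 + Integral(y/cos(y), y)


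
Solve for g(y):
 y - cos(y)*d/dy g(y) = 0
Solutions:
 g(y) = C1 + Integral(y/cos(y), y)


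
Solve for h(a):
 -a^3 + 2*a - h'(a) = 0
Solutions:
 h(a) = C1 - a^4/4 + a^2


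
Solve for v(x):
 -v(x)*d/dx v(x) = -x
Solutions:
 v(x) = -sqrt(C1 + x^2)
 v(x) = sqrt(C1 + x^2)


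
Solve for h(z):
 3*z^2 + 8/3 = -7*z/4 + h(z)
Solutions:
 h(z) = 3*z^2 + 7*z/4 + 8/3


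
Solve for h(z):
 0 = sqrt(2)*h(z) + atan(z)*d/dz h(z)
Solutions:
 h(z) = C1*exp(-sqrt(2)*Integral(1/atan(z), z))


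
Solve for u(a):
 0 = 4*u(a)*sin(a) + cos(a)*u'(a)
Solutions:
 u(a) = C1*cos(a)^4


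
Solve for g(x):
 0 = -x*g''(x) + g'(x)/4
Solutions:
 g(x) = C1 + C2*x^(5/4)


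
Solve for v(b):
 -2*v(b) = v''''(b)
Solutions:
 v(b) = (C1*sin(2^(3/4)*b/2) + C2*cos(2^(3/4)*b/2))*exp(-2^(3/4)*b/2) + (C3*sin(2^(3/4)*b/2) + C4*cos(2^(3/4)*b/2))*exp(2^(3/4)*b/2)


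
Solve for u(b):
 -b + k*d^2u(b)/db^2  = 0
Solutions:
 u(b) = C1 + C2*b + b^3/(6*k)


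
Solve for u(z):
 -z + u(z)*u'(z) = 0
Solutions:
 u(z) = -sqrt(C1 + z^2)
 u(z) = sqrt(C1 + z^2)


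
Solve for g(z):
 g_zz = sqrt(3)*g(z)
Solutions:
 g(z) = C1*exp(-3^(1/4)*z) + C2*exp(3^(1/4)*z)


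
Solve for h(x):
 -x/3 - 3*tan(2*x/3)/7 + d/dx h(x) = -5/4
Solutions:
 h(x) = C1 + x^2/6 - 5*x/4 - 9*log(cos(2*x/3))/14


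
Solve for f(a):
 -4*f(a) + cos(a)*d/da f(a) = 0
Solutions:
 f(a) = C1*(sin(a)^2 + 2*sin(a) + 1)/(sin(a)^2 - 2*sin(a) + 1)


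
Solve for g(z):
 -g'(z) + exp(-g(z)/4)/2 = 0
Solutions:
 g(z) = 4*log(C1 + z/8)


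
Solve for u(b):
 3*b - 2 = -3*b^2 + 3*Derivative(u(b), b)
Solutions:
 u(b) = C1 + b^3/3 + b^2/2 - 2*b/3


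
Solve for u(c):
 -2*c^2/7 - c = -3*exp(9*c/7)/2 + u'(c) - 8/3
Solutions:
 u(c) = C1 - 2*c^3/21 - c^2/2 + 8*c/3 + 7*exp(9*c/7)/6


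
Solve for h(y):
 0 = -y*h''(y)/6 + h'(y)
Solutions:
 h(y) = C1 + C2*y^7


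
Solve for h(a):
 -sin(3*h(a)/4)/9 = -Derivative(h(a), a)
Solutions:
 -a/9 + 2*log(cos(3*h(a)/4) - 1)/3 - 2*log(cos(3*h(a)/4) + 1)/3 = C1


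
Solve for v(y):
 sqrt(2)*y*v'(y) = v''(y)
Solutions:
 v(y) = C1 + C2*erfi(2^(3/4)*y/2)


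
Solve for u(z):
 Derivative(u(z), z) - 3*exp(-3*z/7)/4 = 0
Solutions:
 u(z) = C1 - 7*exp(-3*z/7)/4


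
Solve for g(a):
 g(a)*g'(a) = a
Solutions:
 g(a) = -sqrt(C1 + a^2)
 g(a) = sqrt(C1 + a^2)


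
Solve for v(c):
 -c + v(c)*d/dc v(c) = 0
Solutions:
 v(c) = -sqrt(C1 + c^2)
 v(c) = sqrt(C1 + c^2)


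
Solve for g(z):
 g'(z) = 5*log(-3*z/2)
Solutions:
 g(z) = C1 + 5*z*log(-z) + 5*z*(-1 - log(2) + log(3))


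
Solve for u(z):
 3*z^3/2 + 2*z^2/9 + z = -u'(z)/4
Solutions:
 u(z) = C1 - 3*z^4/2 - 8*z^3/27 - 2*z^2


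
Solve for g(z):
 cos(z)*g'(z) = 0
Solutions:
 g(z) = C1


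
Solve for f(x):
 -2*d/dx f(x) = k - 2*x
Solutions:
 f(x) = C1 - k*x/2 + x^2/2


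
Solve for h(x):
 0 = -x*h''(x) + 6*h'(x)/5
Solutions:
 h(x) = C1 + C2*x^(11/5)


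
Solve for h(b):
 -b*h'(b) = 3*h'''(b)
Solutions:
 h(b) = C1 + Integral(C2*airyai(-3^(2/3)*b/3) + C3*airybi(-3^(2/3)*b/3), b)


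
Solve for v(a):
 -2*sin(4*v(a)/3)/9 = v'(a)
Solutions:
 2*a/9 + 3*log(cos(4*v(a)/3) - 1)/8 - 3*log(cos(4*v(a)/3) + 1)/8 = C1


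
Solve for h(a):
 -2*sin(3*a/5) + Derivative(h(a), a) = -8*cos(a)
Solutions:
 h(a) = C1 - 8*sin(a) - 10*cos(3*a/5)/3


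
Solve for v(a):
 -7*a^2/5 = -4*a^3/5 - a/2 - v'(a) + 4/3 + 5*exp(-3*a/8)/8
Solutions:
 v(a) = C1 - a^4/5 + 7*a^3/15 - a^2/4 + 4*a/3 - 5*exp(-3*a/8)/3


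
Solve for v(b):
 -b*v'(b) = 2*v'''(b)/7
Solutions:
 v(b) = C1 + Integral(C2*airyai(-2^(2/3)*7^(1/3)*b/2) + C3*airybi(-2^(2/3)*7^(1/3)*b/2), b)


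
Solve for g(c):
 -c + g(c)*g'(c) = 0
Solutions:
 g(c) = -sqrt(C1 + c^2)
 g(c) = sqrt(C1 + c^2)


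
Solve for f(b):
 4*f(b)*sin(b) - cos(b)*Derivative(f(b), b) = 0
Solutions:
 f(b) = C1/cos(b)^4


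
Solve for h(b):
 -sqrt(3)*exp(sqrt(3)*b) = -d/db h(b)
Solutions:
 h(b) = C1 + exp(sqrt(3)*b)


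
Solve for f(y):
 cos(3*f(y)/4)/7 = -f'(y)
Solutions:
 y/7 - 2*log(sin(3*f(y)/4) - 1)/3 + 2*log(sin(3*f(y)/4) + 1)/3 = C1


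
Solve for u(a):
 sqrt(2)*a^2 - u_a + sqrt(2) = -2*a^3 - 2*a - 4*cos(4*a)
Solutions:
 u(a) = C1 + a^4/2 + sqrt(2)*a^3/3 + a^2 + sqrt(2)*a + sin(4*a)


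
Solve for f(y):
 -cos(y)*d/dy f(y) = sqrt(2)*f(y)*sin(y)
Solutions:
 f(y) = C1*cos(y)^(sqrt(2))


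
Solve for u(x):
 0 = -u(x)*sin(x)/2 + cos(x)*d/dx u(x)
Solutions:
 u(x) = C1/sqrt(cos(x))


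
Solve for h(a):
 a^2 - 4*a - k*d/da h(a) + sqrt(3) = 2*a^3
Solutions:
 h(a) = C1 - a^4/(2*k) + a^3/(3*k) - 2*a^2/k + sqrt(3)*a/k


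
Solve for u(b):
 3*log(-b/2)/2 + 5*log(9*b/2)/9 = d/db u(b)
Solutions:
 u(b) = C1 + 37*b*log(b)/18 + b*(-37 - 37*log(2) + 20*log(3) + 27*I*pi)/18


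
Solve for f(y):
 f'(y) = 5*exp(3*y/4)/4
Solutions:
 f(y) = C1 + 5*exp(3*y/4)/3


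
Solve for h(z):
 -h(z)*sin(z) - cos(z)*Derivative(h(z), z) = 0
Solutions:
 h(z) = C1*cos(z)


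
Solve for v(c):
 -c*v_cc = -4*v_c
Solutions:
 v(c) = C1 + C2*c^5


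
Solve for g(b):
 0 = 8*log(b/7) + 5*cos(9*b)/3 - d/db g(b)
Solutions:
 g(b) = C1 + 8*b*log(b) - 8*b*log(7) - 8*b + 5*sin(9*b)/27


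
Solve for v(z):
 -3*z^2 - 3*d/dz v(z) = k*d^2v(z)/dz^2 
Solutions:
 v(z) = C1 + C2*exp(-3*z/k) - 2*k^2*z/9 + k*z^2/3 - z^3/3


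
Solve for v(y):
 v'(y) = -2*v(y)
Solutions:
 v(y) = C1*exp(-2*y)


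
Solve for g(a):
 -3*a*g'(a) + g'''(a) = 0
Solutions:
 g(a) = C1 + Integral(C2*airyai(3^(1/3)*a) + C3*airybi(3^(1/3)*a), a)


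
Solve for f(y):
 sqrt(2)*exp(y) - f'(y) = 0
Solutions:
 f(y) = C1 + sqrt(2)*exp(y)


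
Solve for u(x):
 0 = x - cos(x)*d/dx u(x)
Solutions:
 u(x) = C1 + Integral(x/cos(x), x)


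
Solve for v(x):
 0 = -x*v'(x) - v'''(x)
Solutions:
 v(x) = C1 + Integral(C2*airyai(-x) + C3*airybi(-x), x)


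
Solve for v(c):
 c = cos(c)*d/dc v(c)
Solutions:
 v(c) = C1 + Integral(c/cos(c), c)


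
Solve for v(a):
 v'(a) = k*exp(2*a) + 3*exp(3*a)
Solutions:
 v(a) = C1 + k*exp(2*a)/2 + exp(3*a)


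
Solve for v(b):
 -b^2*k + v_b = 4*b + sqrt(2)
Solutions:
 v(b) = C1 + b^3*k/3 + 2*b^2 + sqrt(2)*b


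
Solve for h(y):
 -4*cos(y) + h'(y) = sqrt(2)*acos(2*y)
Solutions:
 h(y) = C1 + sqrt(2)*(y*acos(2*y) - sqrt(1 - 4*y^2)/2) + 4*sin(y)


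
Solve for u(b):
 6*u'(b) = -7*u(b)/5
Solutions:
 u(b) = C1*exp(-7*b/30)


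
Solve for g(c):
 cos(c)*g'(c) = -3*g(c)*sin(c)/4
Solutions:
 g(c) = C1*cos(c)^(3/4)


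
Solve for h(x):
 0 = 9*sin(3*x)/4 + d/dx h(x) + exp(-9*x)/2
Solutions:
 h(x) = C1 + 3*cos(3*x)/4 + exp(-9*x)/18


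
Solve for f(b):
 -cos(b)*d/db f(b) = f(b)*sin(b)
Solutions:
 f(b) = C1*cos(b)


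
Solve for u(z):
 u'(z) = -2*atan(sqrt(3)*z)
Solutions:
 u(z) = C1 - 2*z*atan(sqrt(3)*z) + sqrt(3)*log(3*z^2 + 1)/3


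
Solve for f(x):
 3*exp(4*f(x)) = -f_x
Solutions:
 f(x) = log(-I*(1/(C1 + 12*x))^(1/4))
 f(x) = log(I*(1/(C1 + 12*x))^(1/4))
 f(x) = log(-(1/(C1 + 12*x))^(1/4))
 f(x) = log(1/(C1 + 12*x))/4


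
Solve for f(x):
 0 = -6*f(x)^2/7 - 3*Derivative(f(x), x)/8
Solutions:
 f(x) = 7/(C1 + 16*x)


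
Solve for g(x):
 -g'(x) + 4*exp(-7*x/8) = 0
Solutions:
 g(x) = C1 - 32*exp(-7*x/8)/7


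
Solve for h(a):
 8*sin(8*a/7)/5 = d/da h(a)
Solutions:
 h(a) = C1 - 7*cos(8*a/7)/5


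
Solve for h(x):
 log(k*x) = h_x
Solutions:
 h(x) = C1 + x*log(k*x) - x


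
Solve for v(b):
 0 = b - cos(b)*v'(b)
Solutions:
 v(b) = C1 + Integral(b/cos(b), b)


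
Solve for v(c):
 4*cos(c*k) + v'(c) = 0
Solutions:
 v(c) = C1 - 4*sin(c*k)/k


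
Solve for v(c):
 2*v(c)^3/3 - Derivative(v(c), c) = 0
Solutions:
 v(c) = -sqrt(6)*sqrt(-1/(C1 + 2*c))/2
 v(c) = sqrt(6)*sqrt(-1/(C1 + 2*c))/2


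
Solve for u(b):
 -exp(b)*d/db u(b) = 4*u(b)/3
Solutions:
 u(b) = C1*exp(4*exp(-b)/3)


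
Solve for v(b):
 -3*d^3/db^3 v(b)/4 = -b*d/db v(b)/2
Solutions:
 v(b) = C1 + Integral(C2*airyai(2^(1/3)*3^(2/3)*b/3) + C3*airybi(2^(1/3)*3^(2/3)*b/3), b)


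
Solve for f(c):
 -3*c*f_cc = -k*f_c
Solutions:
 f(c) = C1 + c^(re(k)/3 + 1)*(C2*sin(log(c)*Abs(im(k))/3) + C3*cos(log(c)*im(k)/3))


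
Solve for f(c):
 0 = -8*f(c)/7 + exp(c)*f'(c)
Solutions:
 f(c) = C1*exp(-8*exp(-c)/7)


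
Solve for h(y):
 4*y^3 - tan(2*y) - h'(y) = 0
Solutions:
 h(y) = C1 + y^4 + log(cos(2*y))/2


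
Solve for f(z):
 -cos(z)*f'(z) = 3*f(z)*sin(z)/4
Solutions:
 f(z) = C1*cos(z)^(3/4)


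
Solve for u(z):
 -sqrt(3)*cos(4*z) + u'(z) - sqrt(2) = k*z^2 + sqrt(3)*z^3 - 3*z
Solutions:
 u(z) = C1 + k*z^3/3 + sqrt(3)*z^4/4 - 3*z^2/2 + sqrt(2)*z + sqrt(3)*sin(4*z)/4


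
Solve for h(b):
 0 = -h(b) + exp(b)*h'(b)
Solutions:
 h(b) = C1*exp(-exp(-b))


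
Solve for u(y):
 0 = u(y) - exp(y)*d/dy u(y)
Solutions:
 u(y) = C1*exp(-exp(-y))


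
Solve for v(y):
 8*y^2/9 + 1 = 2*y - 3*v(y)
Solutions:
 v(y) = -8*y^2/27 + 2*y/3 - 1/3


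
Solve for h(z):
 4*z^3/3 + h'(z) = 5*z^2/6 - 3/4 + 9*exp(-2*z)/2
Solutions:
 h(z) = C1 - z^4/3 + 5*z^3/18 - 3*z/4 - 9*exp(-2*z)/4


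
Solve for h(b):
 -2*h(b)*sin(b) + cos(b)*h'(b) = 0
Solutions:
 h(b) = C1/cos(b)^2


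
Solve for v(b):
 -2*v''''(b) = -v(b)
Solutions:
 v(b) = C1*exp(-2^(3/4)*b/2) + C2*exp(2^(3/4)*b/2) + C3*sin(2^(3/4)*b/2) + C4*cos(2^(3/4)*b/2)


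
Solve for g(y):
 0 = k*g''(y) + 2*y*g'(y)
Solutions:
 g(y) = C1 + C2*sqrt(k)*erf(y*sqrt(1/k))


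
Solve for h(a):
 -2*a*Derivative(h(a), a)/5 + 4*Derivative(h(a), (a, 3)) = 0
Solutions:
 h(a) = C1 + Integral(C2*airyai(10^(2/3)*a/10) + C3*airybi(10^(2/3)*a/10), a)


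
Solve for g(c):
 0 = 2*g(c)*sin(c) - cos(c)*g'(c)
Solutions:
 g(c) = C1/cos(c)^2


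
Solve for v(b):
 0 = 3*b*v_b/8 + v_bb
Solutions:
 v(b) = C1 + C2*erf(sqrt(3)*b/4)


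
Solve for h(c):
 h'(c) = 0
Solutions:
 h(c) = C1


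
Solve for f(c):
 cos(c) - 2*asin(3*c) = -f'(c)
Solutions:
 f(c) = C1 + 2*c*asin(3*c) + 2*sqrt(1 - 9*c^2)/3 - sin(c)


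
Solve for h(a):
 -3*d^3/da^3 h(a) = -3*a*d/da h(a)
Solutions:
 h(a) = C1 + Integral(C2*airyai(a) + C3*airybi(a), a)


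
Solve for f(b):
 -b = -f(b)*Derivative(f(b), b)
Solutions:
 f(b) = -sqrt(C1 + b^2)
 f(b) = sqrt(C1 + b^2)


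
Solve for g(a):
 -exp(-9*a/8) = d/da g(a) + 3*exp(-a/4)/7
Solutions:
 g(a) = C1 + 12*exp(-a/4)/7 + 8*exp(-9*a/8)/9


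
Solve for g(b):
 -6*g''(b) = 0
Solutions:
 g(b) = C1 + C2*b


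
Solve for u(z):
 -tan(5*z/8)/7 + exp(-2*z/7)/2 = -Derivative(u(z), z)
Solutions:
 u(z) = C1 + 4*log(tan(5*z/8)^2 + 1)/35 + 7*exp(-2*z/7)/4


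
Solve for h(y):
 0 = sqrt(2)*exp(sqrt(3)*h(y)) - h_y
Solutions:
 h(y) = sqrt(3)*(2*log(-1/(C1 + sqrt(2)*y)) - log(3))/6


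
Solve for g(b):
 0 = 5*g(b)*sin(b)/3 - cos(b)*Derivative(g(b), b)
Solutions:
 g(b) = C1/cos(b)^(5/3)


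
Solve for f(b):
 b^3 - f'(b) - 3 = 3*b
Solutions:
 f(b) = C1 + b^4/4 - 3*b^2/2 - 3*b


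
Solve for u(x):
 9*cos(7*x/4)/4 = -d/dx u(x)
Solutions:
 u(x) = C1 - 9*sin(7*x/4)/7


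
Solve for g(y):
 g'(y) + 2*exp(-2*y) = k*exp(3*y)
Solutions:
 g(y) = C1 + k*exp(3*y)/3 + exp(-2*y)


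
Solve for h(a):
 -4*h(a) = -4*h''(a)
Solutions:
 h(a) = C1*exp(-a) + C2*exp(a)


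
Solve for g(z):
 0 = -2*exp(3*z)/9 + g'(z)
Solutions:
 g(z) = C1 + 2*exp(3*z)/27


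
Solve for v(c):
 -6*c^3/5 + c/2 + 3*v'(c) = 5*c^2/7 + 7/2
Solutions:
 v(c) = C1 + c^4/10 + 5*c^3/63 - c^2/12 + 7*c/6


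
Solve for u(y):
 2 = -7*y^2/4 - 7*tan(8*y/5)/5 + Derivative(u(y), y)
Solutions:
 u(y) = C1 + 7*y^3/12 + 2*y - 7*log(cos(8*y/5))/8


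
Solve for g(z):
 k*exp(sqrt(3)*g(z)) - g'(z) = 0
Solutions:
 g(z) = sqrt(3)*(2*log(-1/(C1 + k*z)) - log(3))/6


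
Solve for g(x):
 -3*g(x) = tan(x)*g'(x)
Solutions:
 g(x) = C1/sin(x)^3


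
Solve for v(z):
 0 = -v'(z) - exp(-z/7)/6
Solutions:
 v(z) = C1 + 7*exp(-z/7)/6


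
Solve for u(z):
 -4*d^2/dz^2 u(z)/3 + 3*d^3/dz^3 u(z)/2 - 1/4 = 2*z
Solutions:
 u(z) = C1 + C2*z + C3*exp(8*z/9) - z^3/4 - 15*z^2/16


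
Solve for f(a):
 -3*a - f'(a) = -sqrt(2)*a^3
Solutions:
 f(a) = C1 + sqrt(2)*a^4/4 - 3*a^2/2


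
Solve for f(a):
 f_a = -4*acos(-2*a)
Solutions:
 f(a) = C1 - 4*a*acos(-2*a) - 2*sqrt(1 - 4*a^2)


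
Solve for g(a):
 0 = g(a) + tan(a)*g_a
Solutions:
 g(a) = C1/sin(a)


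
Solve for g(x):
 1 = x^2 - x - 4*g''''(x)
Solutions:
 g(x) = C1 + C2*x + C3*x^2 + C4*x^3 + x^6/1440 - x^5/480 - x^4/96


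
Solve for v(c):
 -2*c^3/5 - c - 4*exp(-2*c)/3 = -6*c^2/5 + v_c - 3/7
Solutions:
 v(c) = C1 - c^4/10 + 2*c^3/5 - c^2/2 + 3*c/7 + 2*exp(-2*c)/3


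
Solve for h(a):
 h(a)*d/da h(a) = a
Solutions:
 h(a) = -sqrt(C1 + a^2)
 h(a) = sqrt(C1 + a^2)


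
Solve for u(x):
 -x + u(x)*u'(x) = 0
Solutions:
 u(x) = -sqrt(C1 + x^2)
 u(x) = sqrt(C1 + x^2)


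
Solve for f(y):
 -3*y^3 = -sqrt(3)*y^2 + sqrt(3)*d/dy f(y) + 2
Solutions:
 f(y) = C1 - sqrt(3)*y^4/4 + y^3/3 - 2*sqrt(3)*y/3


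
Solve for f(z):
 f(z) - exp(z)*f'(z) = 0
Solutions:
 f(z) = C1*exp(-exp(-z))


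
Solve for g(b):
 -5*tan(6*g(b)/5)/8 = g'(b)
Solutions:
 g(b) = -5*asin(C1*exp(-3*b/4))/6 + 5*pi/6
 g(b) = 5*asin(C1*exp(-3*b/4))/6


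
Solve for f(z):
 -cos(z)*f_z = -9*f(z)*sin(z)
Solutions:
 f(z) = C1/cos(z)^9


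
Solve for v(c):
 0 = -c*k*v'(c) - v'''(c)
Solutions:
 v(c) = C1 + Integral(C2*airyai(c*(-k)^(1/3)) + C3*airybi(c*(-k)^(1/3)), c)


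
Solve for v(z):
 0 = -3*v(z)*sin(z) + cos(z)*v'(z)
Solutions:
 v(z) = C1/cos(z)^3


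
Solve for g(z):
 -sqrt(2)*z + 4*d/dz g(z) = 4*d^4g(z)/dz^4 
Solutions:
 g(z) = C1 + C4*exp(z) + sqrt(2)*z^2/8 + (C2*sin(sqrt(3)*z/2) + C3*cos(sqrt(3)*z/2))*exp(-z/2)


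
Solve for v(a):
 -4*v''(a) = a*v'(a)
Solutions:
 v(a) = C1 + C2*erf(sqrt(2)*a/4)


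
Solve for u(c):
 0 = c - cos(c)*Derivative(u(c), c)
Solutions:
 u(c) = C1 + Integral(c/cos(c), c)


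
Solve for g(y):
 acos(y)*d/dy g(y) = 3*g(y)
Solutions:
 g(y) = C1*exp(3*Integral(1/acos(y), y))


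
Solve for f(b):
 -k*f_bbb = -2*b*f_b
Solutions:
 f(b) = C1 + Integral(C2*airyai(2^(1/3)*b*(1/k)^(1/3)) + C3*airybi(2^(1/3)*b*(1/k)^(1/3)), b)


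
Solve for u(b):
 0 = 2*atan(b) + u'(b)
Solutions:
 u(b) = C1 - 2*b*atan(b) + log(b^2 + 1)


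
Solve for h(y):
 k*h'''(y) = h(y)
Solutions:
 h(y) = C1*exp(y*(1/k)^(1/3)) + C2*exp(y*(-1 + sqrt(3)*I)*(1/k)^(1/3)/2) + C3*exp(-y*(1 + sqrt(3)*I)*(1/k)^(1/3)/2)


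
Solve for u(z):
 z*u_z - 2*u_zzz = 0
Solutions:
 u(z) = C1 + Integral(C2*airyai(2^(2/3)*z/2) + C3*airybi(2^(2/3)*z/2), z)


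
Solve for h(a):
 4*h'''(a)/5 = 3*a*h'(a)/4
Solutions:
 h(a) = C1 + Integral(C2*airyai(15^(1/3)*2^(2/3)*a/4) + C3*airybi(15^(1/3)*2^(2/3)*a/4), a)


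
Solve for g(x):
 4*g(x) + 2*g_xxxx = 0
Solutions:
 g(x) = (C1*sin(2^(3/4)*x/2) + C2*cos(2^(3/4)*x/2))*exp(-2^(3/4)*x/2) + (C3*sin(2^(3/4)*x/2) + C4*cos(2^(3/4)*x/2))*exp(2^(3/4)*x/2)


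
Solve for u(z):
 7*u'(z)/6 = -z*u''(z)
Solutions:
 u(z) = C1 + C2/z^(1/6)


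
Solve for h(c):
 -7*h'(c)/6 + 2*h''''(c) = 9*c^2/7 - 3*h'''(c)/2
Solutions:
 h(c) = C1 + C2*exp(-c*(3*3^(1/3)/(20*sqrt(7) + 53)^(1/3) + 6 + 3^(2/3)*(20*sqrt(7) + 53)^(1/3))/24)*sin(3^(1/6)*c*(-(20*sqrt(7) + 53)^(1/3) + 3^(2/3)/(20*sqrt(7) + 53)^(1/3))/8) + C3*exp(-c*(3*3^(1/3)/(20*sqrt(7) + 53)^(1/3) + 6 + 3^(2/3)*(20*sqrt(7) + 53)^(1/3))/24)*cos(3^(1/6)*c*(-(20*sqrt(7) + 53)^(1/3) + 3^(2/3)/(20*sqrt(7) + 53)^(1/3))/8) + C4*exp(c*(-3 + 3*3^(1/3)/(20*sqrt(7) + 53)^(1/3) + 3^(2/3)*(20*sqrt(7) + 53)^(1/3))/12) - 18*c^3/49 - 972*c/343


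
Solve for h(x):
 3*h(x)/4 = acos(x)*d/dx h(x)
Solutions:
 h(x) = C1*exp(3*Integral(1/acos(x), x)/4)


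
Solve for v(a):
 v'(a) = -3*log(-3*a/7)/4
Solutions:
 v(a) = C1 - 3*a*log(-a)/4 + 3*a*(-log(3) + 1 + log(7))/4
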